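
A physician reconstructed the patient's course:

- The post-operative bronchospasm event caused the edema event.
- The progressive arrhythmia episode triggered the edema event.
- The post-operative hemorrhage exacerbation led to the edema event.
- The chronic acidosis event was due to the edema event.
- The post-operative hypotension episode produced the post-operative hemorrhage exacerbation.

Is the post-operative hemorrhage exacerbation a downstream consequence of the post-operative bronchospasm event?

No

The post-operative bronchospasm event leads to the edema event, the chronic acidosis event; the post-operative hemorrhage exacerbation is not among them.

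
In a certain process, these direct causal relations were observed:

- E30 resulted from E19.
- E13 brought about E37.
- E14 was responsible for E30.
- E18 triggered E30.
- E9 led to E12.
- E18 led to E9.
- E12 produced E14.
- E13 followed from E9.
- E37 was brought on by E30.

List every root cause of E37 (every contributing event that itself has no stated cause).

Tracing upstream from E37: E37 ← E30 ← E19.
A separate upstream branch: E37 ← E30 ← E18.
Each of those chain origins has no stated cause.

E18, E19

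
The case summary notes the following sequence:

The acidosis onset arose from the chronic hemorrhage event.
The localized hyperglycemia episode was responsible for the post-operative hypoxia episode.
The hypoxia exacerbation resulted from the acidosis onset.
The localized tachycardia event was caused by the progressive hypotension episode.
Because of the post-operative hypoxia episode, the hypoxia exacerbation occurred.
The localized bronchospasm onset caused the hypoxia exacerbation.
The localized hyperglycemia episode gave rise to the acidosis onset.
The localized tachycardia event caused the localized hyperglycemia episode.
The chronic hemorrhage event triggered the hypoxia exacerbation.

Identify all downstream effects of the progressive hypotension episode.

Direct effects: the localized tachycardia event.
2 steps out: the localized hyperglycemia episode.
3 steps out: the acidosis onset, the post-operative hypoxia episode.
4 steps out: the hypoxia exacerbation.
Not reachable from it: the chronic hemorrhage event, the localized bronchospasm onset.

the acidosis onset, the hypoxia exacerbation, the localized hyperglycemia episode, the localized tachycardia event, the post-operative hypoxia episode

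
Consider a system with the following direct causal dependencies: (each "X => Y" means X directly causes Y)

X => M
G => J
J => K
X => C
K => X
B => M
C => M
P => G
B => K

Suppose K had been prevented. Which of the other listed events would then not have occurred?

C, X

Downstream of K: X, C, M.
Of those, still caused via another path: M.
The remainder have no surviving cause.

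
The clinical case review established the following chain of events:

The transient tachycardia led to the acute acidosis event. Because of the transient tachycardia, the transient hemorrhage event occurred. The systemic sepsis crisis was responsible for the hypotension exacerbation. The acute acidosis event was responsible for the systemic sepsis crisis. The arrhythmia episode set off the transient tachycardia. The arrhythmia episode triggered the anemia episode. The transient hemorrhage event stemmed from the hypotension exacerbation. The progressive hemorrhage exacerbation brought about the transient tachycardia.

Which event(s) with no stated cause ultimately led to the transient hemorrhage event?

Tracing upstream from the transient hemorrhage event: the transient hemorrhage event ← the transient tachycardia ← the arrhythmia episode.
A separate upstream branch: the transient hemorrhage event ← the transient tachycardia ← the progressive hemorrhage exacerbation.
Each of those chain origins has no stated cause.

the arrhythmia episode, the progressive hemorrhage exacerbation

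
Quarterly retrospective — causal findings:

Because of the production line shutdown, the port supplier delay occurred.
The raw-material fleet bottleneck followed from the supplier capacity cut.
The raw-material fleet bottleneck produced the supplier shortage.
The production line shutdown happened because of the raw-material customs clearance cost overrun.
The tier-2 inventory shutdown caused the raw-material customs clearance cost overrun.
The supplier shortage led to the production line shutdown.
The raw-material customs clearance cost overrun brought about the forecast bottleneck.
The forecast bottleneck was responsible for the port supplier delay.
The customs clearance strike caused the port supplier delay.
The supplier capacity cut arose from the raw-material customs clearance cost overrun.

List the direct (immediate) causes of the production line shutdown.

the raw-material customs clearance cost overrun, the supplier shortage

Upstream contributors include the tier-2 inventory shutdown, the supplier capacity cut, the raw-material fleet bottleneck, but only the raw-material customs clearance cost overrun, the supplier shortage feed directly into the production line shutdown.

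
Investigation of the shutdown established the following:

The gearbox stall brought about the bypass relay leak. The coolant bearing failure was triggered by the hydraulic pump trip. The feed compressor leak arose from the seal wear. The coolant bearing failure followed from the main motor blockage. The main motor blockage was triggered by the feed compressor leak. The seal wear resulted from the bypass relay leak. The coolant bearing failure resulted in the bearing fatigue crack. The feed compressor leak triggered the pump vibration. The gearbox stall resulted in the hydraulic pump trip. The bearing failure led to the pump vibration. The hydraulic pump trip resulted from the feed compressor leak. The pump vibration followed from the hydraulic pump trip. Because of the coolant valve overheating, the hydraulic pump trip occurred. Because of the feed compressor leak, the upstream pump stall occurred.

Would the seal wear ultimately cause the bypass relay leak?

No

The seal wear leads to the feed compressor leak, the upstream pump stall, the hydraulic pump trip, the main motor blockage, the pump vibration, the coolant bearing failure, the bearing fatigue crack; the bypass relay leak is not among them.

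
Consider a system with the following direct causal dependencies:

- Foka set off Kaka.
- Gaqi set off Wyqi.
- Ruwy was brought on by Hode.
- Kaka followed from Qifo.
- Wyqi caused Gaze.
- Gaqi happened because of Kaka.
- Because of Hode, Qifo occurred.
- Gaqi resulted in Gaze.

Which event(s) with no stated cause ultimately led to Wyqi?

Foka, Hode

Tracing upstream from Wyqi: Wyqi ← Gaqi ← Kaka ← Qifo ← Hode.
A separate upstream branch: Wyqi ← Gaqi ← Kaka ← Foka.
Each of those chain origins has no stated cause.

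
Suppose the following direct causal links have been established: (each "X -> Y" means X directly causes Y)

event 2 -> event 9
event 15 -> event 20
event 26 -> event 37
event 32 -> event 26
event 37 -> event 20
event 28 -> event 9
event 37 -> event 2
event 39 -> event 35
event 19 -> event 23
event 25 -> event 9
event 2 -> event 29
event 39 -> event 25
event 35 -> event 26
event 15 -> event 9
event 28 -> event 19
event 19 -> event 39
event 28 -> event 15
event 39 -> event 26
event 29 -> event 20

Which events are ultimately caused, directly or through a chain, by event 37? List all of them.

event 2, event 20, event 29, event 9

Direct effects: event 2, event 20.
2 steps out: event 29, event 9.
Not reachable from it: event 28, event 19, event 23, event 39, event 15, event 32, event 35, event 26, event 25.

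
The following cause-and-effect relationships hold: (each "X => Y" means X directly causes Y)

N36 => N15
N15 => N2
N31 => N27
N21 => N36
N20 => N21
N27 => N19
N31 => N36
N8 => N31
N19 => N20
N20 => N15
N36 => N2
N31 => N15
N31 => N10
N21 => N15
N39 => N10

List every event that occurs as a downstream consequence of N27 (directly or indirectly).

N15, N19, N2, N20, N21, N36

Direct effects: N19.
2 steps out: N20.
3 steps out: N21, N15.
4 steps out: N36, N2.
Not reachable from it: N8, N31, N10, N39.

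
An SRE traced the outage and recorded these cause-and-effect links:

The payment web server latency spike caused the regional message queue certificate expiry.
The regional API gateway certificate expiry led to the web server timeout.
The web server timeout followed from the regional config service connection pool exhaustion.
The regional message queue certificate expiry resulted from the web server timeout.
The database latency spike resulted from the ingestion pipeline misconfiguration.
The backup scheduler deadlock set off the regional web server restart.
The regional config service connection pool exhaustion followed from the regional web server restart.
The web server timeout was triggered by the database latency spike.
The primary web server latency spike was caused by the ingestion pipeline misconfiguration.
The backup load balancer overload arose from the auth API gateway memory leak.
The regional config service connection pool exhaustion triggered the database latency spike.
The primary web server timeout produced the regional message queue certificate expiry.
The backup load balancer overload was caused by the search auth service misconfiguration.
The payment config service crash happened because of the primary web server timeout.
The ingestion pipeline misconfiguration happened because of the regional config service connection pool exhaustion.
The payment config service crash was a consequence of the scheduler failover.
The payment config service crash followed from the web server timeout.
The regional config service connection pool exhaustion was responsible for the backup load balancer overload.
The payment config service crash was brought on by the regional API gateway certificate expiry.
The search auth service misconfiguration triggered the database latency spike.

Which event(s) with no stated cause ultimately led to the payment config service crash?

the backup scheduler deadlock, the primary web server timeout, the regional API gateway certificate expiry, the scheduler failover, the search auth service misconfiguration

Tracing upstream from the payment config service crash: the payment config service crash ← the web server timeout ← the database latency spike ← the search auth service misconfiguration.
A separate upstream branch: the payment config service crash ← the web server timeout ← the regional config service connection pool exhaustion ← the regional web server restart ← the backup scheduler deadlock.
A separate upstream branch: the payment config service crash ← the primary web server timeout.
A separate upstream branch: the payment config service crash ← the regional API gateway certificate expiry.
A separate upstream branch: the payment config service crash ← the scheduler failover.
Each of those chain origins has no stated cause.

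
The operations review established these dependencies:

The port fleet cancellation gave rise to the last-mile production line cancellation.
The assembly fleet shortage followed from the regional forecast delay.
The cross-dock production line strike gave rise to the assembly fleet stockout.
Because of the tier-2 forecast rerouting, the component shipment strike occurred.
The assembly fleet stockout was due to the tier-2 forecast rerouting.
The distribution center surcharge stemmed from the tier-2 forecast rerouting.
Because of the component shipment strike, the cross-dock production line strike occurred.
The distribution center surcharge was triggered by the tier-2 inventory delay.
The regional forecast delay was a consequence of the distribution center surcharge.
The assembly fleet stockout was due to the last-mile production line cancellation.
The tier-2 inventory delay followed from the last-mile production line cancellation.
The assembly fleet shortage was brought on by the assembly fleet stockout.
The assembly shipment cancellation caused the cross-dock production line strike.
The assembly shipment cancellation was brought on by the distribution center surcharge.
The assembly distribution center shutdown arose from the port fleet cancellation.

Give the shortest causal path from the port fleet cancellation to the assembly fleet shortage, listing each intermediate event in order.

the port fleet cancellation → the last-mile production line cancellation → the assembly fleet stockout → the assembly fleet shortage

the port fleet cancellation → the last-mile production line cancellation
the last-mile production line cancellation → the assembly fleet stockout
the assembly fleet stockout → the assembly fleet shortage
Length: 3 steps.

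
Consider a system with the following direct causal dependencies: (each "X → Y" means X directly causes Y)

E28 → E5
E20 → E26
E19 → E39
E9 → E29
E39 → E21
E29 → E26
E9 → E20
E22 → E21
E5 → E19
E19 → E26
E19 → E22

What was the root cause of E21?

E28

Tracing upstream from E21: E21 ← E39 ← E19 ← E5 ← E28.
E28 has no stated cause, so it is the root.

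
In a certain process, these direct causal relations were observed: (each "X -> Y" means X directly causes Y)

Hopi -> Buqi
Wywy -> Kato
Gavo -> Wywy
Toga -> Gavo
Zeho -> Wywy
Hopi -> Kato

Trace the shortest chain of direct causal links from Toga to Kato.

Toga → Gavo → Wywy → Kato

Toga → Gavo
Gavo → Wywy
Wywy → Kato
Length: 3 steps.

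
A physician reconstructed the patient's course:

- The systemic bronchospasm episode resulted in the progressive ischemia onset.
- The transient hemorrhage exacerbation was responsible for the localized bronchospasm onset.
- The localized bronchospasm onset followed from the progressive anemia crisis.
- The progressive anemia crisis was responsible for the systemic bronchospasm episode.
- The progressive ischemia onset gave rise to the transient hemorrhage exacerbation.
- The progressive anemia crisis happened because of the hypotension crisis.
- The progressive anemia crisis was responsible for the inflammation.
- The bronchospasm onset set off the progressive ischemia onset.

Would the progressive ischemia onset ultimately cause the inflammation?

No

The progressive ischemia onset leads to the transient hemorrhage exacerbation, the localized bronchospasm onset; the inflammation is not among them.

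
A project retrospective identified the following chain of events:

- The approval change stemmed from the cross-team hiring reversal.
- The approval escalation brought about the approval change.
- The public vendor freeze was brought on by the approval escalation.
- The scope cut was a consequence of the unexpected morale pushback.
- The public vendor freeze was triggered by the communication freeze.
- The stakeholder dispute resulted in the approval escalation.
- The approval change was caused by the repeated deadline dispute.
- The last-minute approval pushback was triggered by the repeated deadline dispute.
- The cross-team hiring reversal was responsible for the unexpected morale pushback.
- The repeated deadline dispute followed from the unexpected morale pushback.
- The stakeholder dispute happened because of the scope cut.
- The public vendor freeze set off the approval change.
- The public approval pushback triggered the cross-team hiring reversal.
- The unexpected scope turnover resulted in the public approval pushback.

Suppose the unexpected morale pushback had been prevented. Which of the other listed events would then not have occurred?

Downstream of the unexpected morale pushback: the repeated deadline dispute, the scope cut, the last-minute approval pushback, the stakeholder dispute, the approval escalation, the public vendor freeze, the approval change.
Of those, still caused via another path: the public vendor freeze, the approval change.
The remainder have no surviving cause.

the approval escalation, the last-minute approval pushback, the repeated deadline dispute, the scope cut, the stakeholder dispute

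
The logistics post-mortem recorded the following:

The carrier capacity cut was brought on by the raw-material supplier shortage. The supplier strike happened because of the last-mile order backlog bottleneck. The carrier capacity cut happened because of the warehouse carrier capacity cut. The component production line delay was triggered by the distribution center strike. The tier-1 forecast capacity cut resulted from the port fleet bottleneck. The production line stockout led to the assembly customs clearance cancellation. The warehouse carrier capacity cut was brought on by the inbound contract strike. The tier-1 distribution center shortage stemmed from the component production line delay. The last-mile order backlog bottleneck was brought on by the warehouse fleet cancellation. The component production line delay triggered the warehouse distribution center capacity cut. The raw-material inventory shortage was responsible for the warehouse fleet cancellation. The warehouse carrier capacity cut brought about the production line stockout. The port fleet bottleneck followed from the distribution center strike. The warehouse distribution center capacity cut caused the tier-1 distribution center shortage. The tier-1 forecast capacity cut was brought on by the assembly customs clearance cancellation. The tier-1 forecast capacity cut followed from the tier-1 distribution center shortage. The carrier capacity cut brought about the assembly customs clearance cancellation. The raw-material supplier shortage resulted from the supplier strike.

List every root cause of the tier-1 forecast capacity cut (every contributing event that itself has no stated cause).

the distribution center strike, the inbound contract strike, the raw-material inventory shortage

Tracing upstream from the tier-1 forecast capacity cut: the tier-1 forecast capacity cut ← the assembly customs clearance cancellation ← the carrier capacity cut ← the raw-material supplier shortage ← the supplier strike ← the last-mile order backlog bottleneck ← the warehouse fleet cancellation ← the raw-material inventory shortage.
A separate upstream branch: the tier-1 forecast capacity cut ← the assembly customs clearance cancellation ← the production line stockout ← the warehouse carrier capacity cut ← the inbound contract strike.
A separate upstream branch: the tier-1 forecast capacity cut ← the port fleet bottleneck ← the distribution center strike.
Each of those chain origins has no stated cause.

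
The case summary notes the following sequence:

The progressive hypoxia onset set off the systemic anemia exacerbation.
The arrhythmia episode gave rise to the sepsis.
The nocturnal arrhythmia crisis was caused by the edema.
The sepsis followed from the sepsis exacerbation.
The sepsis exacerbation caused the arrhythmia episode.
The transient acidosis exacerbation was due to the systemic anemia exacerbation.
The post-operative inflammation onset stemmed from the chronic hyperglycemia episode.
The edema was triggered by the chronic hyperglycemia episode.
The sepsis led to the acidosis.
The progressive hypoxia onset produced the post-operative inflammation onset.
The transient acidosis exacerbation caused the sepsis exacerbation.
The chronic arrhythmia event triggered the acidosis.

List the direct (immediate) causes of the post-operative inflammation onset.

the chronic hyperglycemia episode, the progressive hypoxia onset → the post-operative inflammation onset with nothing further upstream stated.

the chronic hyperglycemia episode, the progressive hypoxia onset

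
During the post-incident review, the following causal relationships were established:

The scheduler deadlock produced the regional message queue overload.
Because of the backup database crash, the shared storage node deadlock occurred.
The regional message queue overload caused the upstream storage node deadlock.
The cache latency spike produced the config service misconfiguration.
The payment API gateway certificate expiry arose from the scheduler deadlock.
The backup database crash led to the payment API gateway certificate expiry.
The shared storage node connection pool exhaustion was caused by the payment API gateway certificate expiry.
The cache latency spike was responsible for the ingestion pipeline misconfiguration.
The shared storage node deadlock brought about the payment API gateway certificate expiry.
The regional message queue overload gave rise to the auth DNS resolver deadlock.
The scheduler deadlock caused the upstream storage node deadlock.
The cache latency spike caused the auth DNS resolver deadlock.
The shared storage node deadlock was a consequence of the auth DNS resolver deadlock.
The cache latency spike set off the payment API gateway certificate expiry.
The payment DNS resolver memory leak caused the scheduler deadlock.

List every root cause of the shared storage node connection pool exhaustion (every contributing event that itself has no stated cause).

Tracing upstream from the shared storage node connection pool exhaustion: the shared storage node connection pool exhaustion ← the payment API gateway certificate expiry ← the cache latency spike.
A separate upstream branch: the shared storage node connection pool exhaustion ← the payment API gateway certificate expiry ← the scheduler deadlock ← the payment DNS resolver memory leak.
A separate upstream branch: the shared storage node connection pool exhaustion ← the payment API gateway certificate expiry ← the backup database crash.
Each of those chain origins has no stated cause.

the backup database crash, the cache latency spike, the payment DNS resolver memory leak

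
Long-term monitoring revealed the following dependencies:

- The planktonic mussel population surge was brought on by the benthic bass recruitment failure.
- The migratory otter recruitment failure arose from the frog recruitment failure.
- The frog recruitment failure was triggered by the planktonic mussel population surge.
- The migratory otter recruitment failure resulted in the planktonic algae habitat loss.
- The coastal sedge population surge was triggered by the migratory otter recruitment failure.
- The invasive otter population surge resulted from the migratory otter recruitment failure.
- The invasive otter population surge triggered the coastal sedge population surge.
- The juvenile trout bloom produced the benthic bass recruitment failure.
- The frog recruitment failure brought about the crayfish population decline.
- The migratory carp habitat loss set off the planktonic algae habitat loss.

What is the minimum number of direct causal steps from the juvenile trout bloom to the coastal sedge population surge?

Shortest chain: the juvenile trout bloom → the benthic bass recruitment failure → the planktonic mussel population surge → the frog recruitment failure → the migratory otter recruitment failure → the coastal sedge population surge.

5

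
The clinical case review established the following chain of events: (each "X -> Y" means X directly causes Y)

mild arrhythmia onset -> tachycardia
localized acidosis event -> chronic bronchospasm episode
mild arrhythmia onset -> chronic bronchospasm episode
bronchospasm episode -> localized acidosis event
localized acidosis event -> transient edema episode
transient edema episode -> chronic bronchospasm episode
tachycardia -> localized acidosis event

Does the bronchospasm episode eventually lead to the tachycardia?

No

The bronchospasm episode leads to the localized acidosis event, the transient edema episode, the chronic bronchospasm episode; the tachycardia is not among them.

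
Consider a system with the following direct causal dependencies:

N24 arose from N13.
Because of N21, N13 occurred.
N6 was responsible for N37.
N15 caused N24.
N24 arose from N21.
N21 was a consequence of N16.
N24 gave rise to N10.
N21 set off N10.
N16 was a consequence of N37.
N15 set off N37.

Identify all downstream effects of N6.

Direct effects: N37.
2 steps out: N16.
3 steps out: N21.
4 steps out: N13, N24, N10.
Not reachable from it: N15.

N10, N13, N16, N21, N24, N37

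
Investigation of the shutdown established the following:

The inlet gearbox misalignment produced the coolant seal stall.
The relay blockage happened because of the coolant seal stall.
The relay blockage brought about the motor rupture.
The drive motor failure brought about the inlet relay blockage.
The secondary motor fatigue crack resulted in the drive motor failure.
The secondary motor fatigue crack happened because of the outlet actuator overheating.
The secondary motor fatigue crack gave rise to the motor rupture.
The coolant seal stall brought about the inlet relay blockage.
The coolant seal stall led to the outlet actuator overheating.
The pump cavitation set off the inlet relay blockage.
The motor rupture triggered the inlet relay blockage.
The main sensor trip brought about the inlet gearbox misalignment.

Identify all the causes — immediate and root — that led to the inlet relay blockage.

the coolant seal stall, the drive motor failure, the inlet gearbox misalignment, the main sensor trip, the motor rupture, the outlet actuator overheating, the pump cavitation, the relay blockage, the secondary motor fatigue crack

Immediate causes of the inlet relay blockage: the coolant seal stall, the pump cavitation, the motor rupture, the drive motor failure.
Further upstream: the main sensor trip, the inlet gearbox misalignment, the outlet actuator overheating, the secondary motor fatigue crack, the relay blockage.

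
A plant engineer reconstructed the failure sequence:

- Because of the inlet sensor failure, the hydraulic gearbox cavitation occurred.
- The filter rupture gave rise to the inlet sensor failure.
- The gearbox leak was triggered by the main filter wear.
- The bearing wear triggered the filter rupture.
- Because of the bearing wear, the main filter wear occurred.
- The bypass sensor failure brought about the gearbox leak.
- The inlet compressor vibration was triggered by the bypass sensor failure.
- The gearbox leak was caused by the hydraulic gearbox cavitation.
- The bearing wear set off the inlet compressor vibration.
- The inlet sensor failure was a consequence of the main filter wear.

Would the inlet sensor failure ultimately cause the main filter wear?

No

The inlet sensor failure leads to the hydraulic gearbox cavitation, the gearbox leak; the main filter wear is not among them.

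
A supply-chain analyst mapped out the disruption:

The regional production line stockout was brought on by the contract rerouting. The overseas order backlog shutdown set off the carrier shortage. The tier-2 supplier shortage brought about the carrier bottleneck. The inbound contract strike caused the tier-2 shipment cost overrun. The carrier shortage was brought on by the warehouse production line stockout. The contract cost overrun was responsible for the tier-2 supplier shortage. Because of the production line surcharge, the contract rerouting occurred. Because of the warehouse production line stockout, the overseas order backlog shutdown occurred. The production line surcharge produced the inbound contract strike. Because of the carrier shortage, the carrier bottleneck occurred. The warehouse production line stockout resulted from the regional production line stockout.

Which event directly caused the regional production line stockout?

Upstream contributors include the production line surcharge, but only the contract rerouting feeds directly into the regional production line stockout.

the contract rerouting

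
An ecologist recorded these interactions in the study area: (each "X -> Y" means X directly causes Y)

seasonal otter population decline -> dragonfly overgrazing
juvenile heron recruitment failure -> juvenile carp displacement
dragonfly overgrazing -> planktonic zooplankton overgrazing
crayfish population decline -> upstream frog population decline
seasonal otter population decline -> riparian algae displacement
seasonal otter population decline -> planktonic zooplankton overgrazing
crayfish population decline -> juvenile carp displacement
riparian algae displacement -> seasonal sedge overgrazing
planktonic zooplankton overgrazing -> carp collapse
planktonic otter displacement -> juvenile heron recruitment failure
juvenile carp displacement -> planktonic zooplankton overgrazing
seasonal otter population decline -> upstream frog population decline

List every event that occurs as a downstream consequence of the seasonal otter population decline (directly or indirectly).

the carp collapse, the dragonfly overgrazing, the planktonic zooplankton overgrazing, the riparian algae displacement, the seasonal sedge overgrazing, the upstream frog population decline

Direct effects: the dragonfly overgrazing, the riparian algae displacement, the planktonic zooplankton overgrazing, the upstream frog population decline.
2 steps out: the seasonal sedge overgrazing, the carp collapse.
Not reachable from it: the planktonic otter displacement, the juvenile heron recruitment failure, the crayfish population decline, the juvenile carp displacement.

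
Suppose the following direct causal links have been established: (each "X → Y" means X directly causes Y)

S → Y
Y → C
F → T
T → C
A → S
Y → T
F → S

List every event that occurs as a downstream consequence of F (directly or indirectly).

C, S, T, Y

Direct effects: S, T.
2 steps out: Y, C.
Not reachable from it: A.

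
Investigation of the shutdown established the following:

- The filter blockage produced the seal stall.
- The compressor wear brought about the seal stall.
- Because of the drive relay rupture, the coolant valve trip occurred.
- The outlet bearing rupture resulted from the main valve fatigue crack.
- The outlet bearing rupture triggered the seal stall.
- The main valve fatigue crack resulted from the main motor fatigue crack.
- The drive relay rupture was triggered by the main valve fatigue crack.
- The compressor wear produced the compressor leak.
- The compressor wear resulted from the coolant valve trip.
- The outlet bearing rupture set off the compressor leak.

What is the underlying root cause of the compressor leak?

the main motor fatigue crack

Tracing upstream from the compressor leak: the compressor leak ← the outlet bearing rupture ← the main valve fatigue crack ← the main motor fatigue crack.
The main motor fatigue crack has no stated cause, so it is the root.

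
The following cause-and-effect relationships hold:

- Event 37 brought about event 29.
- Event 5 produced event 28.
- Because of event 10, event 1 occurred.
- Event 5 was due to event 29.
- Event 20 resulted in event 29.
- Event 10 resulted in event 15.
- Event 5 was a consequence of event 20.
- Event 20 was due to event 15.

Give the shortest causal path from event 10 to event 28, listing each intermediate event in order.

event 10 → event 15
event 15 → event 20
event 20 → event 5
event 5 → event 28
Length: 4 steps.

event 10 → event 15 → event 20 → event 5 → event 28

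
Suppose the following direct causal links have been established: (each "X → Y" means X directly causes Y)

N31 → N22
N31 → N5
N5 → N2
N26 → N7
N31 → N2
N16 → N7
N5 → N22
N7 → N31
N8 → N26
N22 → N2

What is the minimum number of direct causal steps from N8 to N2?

4

Shortest chain: N8 → N26 → N7 → N31 → N2.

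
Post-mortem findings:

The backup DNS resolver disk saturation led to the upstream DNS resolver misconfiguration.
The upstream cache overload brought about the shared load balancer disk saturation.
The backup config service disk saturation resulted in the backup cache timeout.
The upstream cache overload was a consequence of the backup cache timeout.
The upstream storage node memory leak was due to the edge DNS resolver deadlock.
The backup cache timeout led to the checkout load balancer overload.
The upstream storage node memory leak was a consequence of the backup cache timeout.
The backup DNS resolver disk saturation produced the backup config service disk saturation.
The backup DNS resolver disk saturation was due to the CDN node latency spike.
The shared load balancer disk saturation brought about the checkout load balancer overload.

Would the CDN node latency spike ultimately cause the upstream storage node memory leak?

There is a causal chain: the CDN node latency spike → the backup DNS resolver disk saturation → the backup config service disk saturation → the backup cache timeout → the upstream storage node memory leak.

Yes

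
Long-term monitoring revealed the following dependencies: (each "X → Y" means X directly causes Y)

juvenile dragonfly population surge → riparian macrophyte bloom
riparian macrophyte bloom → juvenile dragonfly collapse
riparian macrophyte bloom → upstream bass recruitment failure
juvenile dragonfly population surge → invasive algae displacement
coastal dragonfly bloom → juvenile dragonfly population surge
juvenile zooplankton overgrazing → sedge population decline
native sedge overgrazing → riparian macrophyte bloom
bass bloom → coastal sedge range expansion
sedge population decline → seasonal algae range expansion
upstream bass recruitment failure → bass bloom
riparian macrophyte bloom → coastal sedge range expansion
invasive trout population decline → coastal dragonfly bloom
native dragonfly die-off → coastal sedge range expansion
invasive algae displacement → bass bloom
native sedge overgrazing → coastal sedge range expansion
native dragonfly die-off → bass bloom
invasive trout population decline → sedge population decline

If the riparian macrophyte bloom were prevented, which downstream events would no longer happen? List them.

Downstream of the riparian macrophyte bloom: the upstream bass recruitment failure, the bass bloom, the juvenile dragonfly collapse, the coastal sedge range expansion.
Of those, still caused via another path: the bass bloom, the coastal sedge range expansion.
The remainder have no surviving cause.

the juvenile dragonfly collapse, the upstream bass recruitment failure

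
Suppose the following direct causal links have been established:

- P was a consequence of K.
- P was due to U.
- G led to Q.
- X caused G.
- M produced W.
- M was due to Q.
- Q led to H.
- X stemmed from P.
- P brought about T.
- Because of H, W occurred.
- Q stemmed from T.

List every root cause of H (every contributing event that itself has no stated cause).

K, U

Tracing upstream from H: H ← Q ← T ← P ← U.
A separate upstream branch: H ← Q ← T ← P ← K.
Each of those chain origins has no stated cause.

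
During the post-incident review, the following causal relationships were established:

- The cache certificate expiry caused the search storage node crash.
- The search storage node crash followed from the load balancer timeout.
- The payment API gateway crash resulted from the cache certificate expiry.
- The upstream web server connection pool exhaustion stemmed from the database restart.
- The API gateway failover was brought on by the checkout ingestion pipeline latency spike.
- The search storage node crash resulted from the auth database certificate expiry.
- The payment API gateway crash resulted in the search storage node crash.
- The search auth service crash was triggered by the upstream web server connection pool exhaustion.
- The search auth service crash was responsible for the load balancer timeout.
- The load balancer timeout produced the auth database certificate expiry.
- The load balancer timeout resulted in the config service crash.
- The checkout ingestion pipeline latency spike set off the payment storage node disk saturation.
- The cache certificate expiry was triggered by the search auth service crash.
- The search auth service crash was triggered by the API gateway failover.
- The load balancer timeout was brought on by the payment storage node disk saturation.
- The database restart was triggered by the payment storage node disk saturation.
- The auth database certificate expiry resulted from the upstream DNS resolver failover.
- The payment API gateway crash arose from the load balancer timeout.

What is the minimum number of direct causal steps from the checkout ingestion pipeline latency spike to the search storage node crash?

Shortest chain: the checkout ingestion pipeline latency spike → the payment storage node disk saturation → the load balancer timeout → the search storage node crash.

3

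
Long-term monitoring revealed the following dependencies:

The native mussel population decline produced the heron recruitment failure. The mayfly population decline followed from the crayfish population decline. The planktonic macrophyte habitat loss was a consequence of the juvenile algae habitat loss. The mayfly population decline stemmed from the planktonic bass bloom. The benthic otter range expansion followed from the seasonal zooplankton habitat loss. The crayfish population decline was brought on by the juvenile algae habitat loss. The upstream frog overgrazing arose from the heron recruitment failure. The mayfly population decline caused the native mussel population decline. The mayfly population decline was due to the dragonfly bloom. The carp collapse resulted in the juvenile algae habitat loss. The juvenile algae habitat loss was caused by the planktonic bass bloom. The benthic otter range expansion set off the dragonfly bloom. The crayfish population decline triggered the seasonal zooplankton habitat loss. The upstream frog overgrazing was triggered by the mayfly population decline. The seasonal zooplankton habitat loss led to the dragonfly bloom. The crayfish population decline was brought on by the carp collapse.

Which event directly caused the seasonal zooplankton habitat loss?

the crayfish population decline

Upstream contributors include the planktonic bass bloom, the carp collapse, the juvenile algae habitat loss, but only the crayfish population decline feeds directly into the seasonal zooplankton habitat loss.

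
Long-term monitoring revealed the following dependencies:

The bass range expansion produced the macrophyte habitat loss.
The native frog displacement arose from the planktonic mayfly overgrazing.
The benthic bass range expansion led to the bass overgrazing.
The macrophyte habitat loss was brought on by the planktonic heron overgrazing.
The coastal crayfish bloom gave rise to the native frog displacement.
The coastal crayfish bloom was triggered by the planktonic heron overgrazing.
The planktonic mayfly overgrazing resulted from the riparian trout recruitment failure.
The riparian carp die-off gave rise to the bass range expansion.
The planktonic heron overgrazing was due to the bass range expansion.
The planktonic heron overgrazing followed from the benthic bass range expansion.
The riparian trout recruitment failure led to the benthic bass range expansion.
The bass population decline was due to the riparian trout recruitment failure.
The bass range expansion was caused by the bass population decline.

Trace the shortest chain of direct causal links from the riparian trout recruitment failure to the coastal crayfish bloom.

the riparian trout recruitment failure → the benthic bass range expansion
the benthic bass range expansion → the planktonic heron overgrazing
the planktonic heron overgrazing → the coastal crayfish bloom
Length: 3 steps.

the riparian trout recruitment failure → the benthic bass range expansion → the planktonic heron overgrazing → the coastal crayfish bloom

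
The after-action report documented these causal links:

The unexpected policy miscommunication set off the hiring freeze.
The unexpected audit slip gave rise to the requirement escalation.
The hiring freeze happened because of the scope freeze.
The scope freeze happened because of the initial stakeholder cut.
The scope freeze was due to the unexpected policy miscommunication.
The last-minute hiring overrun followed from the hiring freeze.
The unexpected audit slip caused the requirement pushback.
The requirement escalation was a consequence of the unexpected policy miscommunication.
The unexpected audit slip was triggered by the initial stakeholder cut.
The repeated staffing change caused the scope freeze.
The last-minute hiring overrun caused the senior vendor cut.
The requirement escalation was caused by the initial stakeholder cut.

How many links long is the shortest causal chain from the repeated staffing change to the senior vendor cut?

Shortest chain: the repeated staffing change → the scope freeze → the hiring freeze → the last-minute hiring overrun → the senior vendor cut.

4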